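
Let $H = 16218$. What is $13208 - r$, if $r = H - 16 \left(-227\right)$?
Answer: $-6642$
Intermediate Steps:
$r = 19850$ ($r = 16218 - 16 \left(-227\right) = 16218 - -3632 = 16218 + 3632 = 19850$)
$13208 - r = 13208 - 19850 = -6642$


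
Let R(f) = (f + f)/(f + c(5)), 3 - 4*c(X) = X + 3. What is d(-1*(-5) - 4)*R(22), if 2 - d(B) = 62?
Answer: -10560/83 ≈ -127.23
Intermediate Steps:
d(B) = -60 (d(B) = 2 - 1*62 = 2 - 62 = -60)
c(X) = -X/4 (c(X) = 3/4 - (X + 3)/4 = 3/4 - (3 + X)/4 = 3/4 + (-3/4 - X/4) = -X/4)
R(f) = 2*f/(-5/4 + f) (R(f) = (f + f)/(f - 1/4*5) = (2*f)/(f - 5/4) = (2*f)/(-5/4 + f) = 2*f/(-5/4 + f))
d(-1*(-5) - 4)*R(22) = -480*22/(-5 + 4*22) = -480*22/(-5 + 88) = -480*22/83 = -60*176/83 = -10560/83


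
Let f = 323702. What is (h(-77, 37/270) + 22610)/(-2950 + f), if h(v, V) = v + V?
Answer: 6083947/86603040 ≈ 0.070251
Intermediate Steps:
h(v, V) = V + v
(h(-77, 37/270) + 22610)/(-2950 + f) = ((37/270 - 77) + 22610)/(-2950 + 323702) = ((37*(1/270) - 77) + 22610)/320752 = ((37/270 - 77) + 22610)*(1/320752) = (-20753/270 + 22610)*(1/320752) = (6083947/270)*(1/320752) = 6083947/86603040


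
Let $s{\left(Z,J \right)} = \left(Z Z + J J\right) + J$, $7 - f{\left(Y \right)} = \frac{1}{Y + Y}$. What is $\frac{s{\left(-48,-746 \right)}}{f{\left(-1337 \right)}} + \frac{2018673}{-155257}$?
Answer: $\frac{231650661738245}{2906255783} \approx 79708.0$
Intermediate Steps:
$f{\left(Y \right)} = 7 - \frac{1}{2 Y}$ ($f{\left(Y \right)} = 7 - \frac{1}{Y + Y} = 7 - \frac{1}{2 Y}$)
$s{\left(Z,J \right)} = J + J^{2} + Z^{2}$ ($s{\left(Z,J \right)} = \left(Z^{2} + J^{2}\right) + J = \left(J^{2} + Z^{2}\right) + J = J + J^{2} + Z^{2}$)
$\frac{s{\left(-48,-746 \right)}}{f{\left(-1337 \right)}} + \frac{2018673}{-155257} = \frac{-746 + \left(-746\right)^{2} + \left(-48\right)^{2}}{7 - \frac{1}{2 \left(-1337\right)}} + \frac{2018673}{-155257} = \frac{-746 + 556516 + 2304}{7 - - \frac{1}{2674}} + 2018673 \left(- \frac{1}{155257}\right) = \frac{558074}{7 + \frac{1}{2674}} - \frac{2018673}{155257} = \frac{558074}{\frac{18719}{2674}} - \frac{2018673}{155257} = 558074 \cdot \frac{2674}{18719} - \frac{2018673}{155257} = \frac{1492289876}{18719} - \frac{2018673}{155257} = \frac{231650661738245}{2906255783}$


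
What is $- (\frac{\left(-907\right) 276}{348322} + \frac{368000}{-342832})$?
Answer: $\frac{6687634882}{3731747747} \approx 1.7921$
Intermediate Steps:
$- (\frac{\left(-907\right) 276}{348322} + \frac{368000}{-342832}) = - (\left(-250332\right) \frac{1}{348322} + 368000 \left(- \frac{1}{342832}\right)) = - (- \frac{125166}{174161} - \frac{23000}{21427}) = \left(-1\right) \left(- \frac{6687634882}{3731747747}\right) = \frac{6687634882}{3731747747}$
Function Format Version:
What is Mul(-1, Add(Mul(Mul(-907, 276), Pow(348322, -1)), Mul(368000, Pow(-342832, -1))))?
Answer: Rational(6687634882, 3731747747) ≈ 1.7921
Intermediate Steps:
Mul(-1, Add(Mul(Mul(-907, 276), Pow(348322, -1)), Mul(368000, Pow(-342832, -1)))) = Mul(-1, Add(Mul(-250332, Rational(1, 348322)), Mul(368000, Rational(-1, 342832)))) = Mul(-1, Add(Rational(-125166, 174161), Rational(-23000, 21427))) = Mul(-1, Rational(-6687634882, 3731747747)) = Rational(6687634882, 3731747747)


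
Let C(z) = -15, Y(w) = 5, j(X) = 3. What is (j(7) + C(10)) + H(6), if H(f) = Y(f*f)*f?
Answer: 18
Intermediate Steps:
H(f) = 5*f
(j(7) + C(10)) + H(6) = (3 - 15) + 5*6 = -12 + 30 = 18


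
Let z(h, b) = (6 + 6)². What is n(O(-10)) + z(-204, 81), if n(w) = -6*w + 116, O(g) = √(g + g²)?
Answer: 260 - 18*√10 ≈ 203.08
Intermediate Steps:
z(h, b) = 144 (z(h, b) = 12² = 144)
n(w) = 116 - 6*w
n(O(-10)) + z(-204, 81) = (116 - 6*3*√10) + 144 = (116 - 18*√10) + 144 = 260 - 18*√10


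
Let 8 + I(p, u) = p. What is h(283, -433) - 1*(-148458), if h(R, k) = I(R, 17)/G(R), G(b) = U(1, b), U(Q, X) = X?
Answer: 42013889/283 ≈ 1.4846e+5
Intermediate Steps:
I(p, u) = -8 + p
G(b) = b
h(R, k) = (-8 + R)/R
h(283, -433) - 1*(-148458) = (-8 + 283)/283 - 1*(-148458) = (1/283)*275 + 148458 = 275/283 + 148458 = 42013889/283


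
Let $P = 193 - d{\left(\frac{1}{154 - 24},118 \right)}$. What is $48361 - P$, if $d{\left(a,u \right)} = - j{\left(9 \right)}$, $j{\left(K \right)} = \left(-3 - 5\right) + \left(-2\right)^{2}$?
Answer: $48172$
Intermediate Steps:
$j{\left(K \right)} = -4$ ($j{\left(K \right)} = -8 + 4 = -4$)
$d{\left(a,u \right)} = 4$ ($d{\left(a,u \right)} = \left(-1\right) \left(-4\right) = 4$)
$P = 189$ ($P = 193 - 4 = 189$)
$48361 - P = 48361 - 189 = 48172$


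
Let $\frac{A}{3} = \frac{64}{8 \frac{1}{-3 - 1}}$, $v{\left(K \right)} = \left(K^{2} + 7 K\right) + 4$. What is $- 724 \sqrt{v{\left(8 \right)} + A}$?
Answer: $- 1448 \sqrt{7} \approx -3831.0$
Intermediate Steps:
$v{\left(K \right)} = 4 + K^{2} + 7 K$
$A = -96$ ($A = 3 \frac{64}{8 \frac{1}{-3 - 1}} = 3 \frac{64}{8 \frac{1}{-4}} = 3 \frac{64}{8 \left(- \frac{1}{4}\right)} = 3 \frac{64}{-2} = 3 \cdot 64 \left(- \frac{1}{2}\right) = 3 \left(-32\right) = -96$)
$- 724 \sqrt{v{\left(8 \right)} + A} = - 724 \sqrt{\left(4 + 8^{2} + 7 \cdot 8\right) - 96} = - 724 \sqrt{\left(4 + 64 + 56\right) - 96} = - 724 \sqrt{124 - 96} = - 724 \sqrt{28} = - 724 \cdot 2 \sqrt{7} = - 1448 \sqrt{7}$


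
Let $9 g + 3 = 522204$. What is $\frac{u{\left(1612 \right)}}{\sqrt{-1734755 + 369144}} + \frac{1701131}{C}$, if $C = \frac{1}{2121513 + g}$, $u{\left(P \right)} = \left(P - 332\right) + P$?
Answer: $\frac{11123025363386}{3} - \frac{2892 i \sqrt{1365611}}{1365611} \approx 3.7077 \cdot 10^{12} - 2.4748 i$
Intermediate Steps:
$u{\left(P \right)} = -332 + 2 P$ ($u{\left(P \right)} = \left(-332 + P\right) + P = -332 + 2 P$)
$g = \frac{174067}{3}$ ($g = - \frac{1}{3} + \frac{1}{9} \cdot 522204 = - \frac{1}{3} + \frac{174068}{3} = \frac{174067}{3} \approx 58022.0$)
$C = \frac{3}{6538606}$ ($C = \frac{1}{2121513 + \frac{174067}{3}} = \frac{1}{\frac{6538606}{3}} = \frac{3}{6538606} \approx 4.5881 \cdot 10^{-7}$)
$\frac{u{\left(1612 \right)}}{\sqrt{-1734755 + 369144}} + \frac{1701131}{C} = \frac{-332 + 2 \cdot 1612}{\sqrt{-1734755 + 369144}} + \frac{1701131}{\frac{3}{6538606}} = \frac{-332 + 3224}{\sqrt{-1365611}} + 1701131 \cdot \frac{6538606}{3} = \frac{2892}{i \sqrt{1365611}} + \frac{11123025363386}{3} = 2892 \left(- \frac{i \sqrt{1365611}}{1365611}\right) + \frac{11123025363386}{3} = - \frac{2892 i \sqrt{1365611}}{1365611} + \frac{11123025363386}{3} = \frac{11123025363386}{3} - \frac{2892 i \sqrt{1365611}}{1365611}$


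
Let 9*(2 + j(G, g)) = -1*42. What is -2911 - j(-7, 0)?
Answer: -8713/3 ≈ -2904.3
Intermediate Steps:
j(G, g) = -20/3 (j(G, g) = -2 + (-1*42)/9 = -2 + (1/9)*(-42) = -2 - 14/3 = -20/3)
-2911 - j(-7, 0) = -2911 - 1*(-20/3) = -2911 + 20/3 = -8713/3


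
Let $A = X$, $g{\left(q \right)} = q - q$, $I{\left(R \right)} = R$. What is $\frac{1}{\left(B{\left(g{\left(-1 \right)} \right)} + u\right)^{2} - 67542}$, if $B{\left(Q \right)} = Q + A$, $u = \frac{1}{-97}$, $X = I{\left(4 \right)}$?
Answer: $- \frac{9409}{635352909} \approx -1.4809 \cdot 10^{-5}$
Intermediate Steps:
$X = 4$
$g{\left(q \right)} = 0$
$A = 4$
$u = - \frac{1}{97} \approx -0.010309$
$B{\left(Q \right)} = 4 + Q$ ($B{\left(Q \right)} = Q + 4 = 4 + Q$)
$\frac{1}{\left(B{\left(g{\left(-1 \right)} \right)} + u\right)^{2} - 67542} = \frac{1}{\left(\left(4 + 0\right) - \frac{1}{97}\right)^{2} - 67542} = \frac{1}{\left(4 - \frac{1}{97}\right)^{2} - 67542} = \frac{1}{\left(\frac{387}{97}\right)^{2} - 67542} = \frac{1}{\frac{149769}{9409} - 67542} = \frac{1}{- \frac{635352909}{9409}} = - \frac{9409}{635352909}$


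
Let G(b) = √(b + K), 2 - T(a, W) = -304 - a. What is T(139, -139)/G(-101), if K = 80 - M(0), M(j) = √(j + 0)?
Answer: -445*I*√21/21 ≈ -97.107*I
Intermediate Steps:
T(a, W) = 306 + a (T(a, W) = 2 - (-304 - a) = 2 + (304 + a) = 306 + a)
M(j) = √j
K = 80 (K = 80 - √0 = 80 - 1*0 = 80 + 0 = 80)
G(b) = √(80 + b) (G(b) = √(b + 80) = √(80 + b))
T(139, -139)/G(-101) = (306 + 139)/(√(80 - 101)) = 445/(√(-21)) = 445/((I*√21)) = 445*(-I*√21/21) = -445*I*√21/21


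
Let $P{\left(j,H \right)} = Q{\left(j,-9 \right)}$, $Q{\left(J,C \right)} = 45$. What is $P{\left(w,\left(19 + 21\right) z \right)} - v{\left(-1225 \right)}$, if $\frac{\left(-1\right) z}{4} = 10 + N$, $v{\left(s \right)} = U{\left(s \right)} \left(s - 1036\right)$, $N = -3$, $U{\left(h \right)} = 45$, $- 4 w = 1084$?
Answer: $101790$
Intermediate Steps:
$w = -271$ ($w = \left(- \frac{1}{4}\right) 1084 = -271$)
$v{\left(s \right)} = -46620 + 45 s$ ($v{\left(s \right)} = 45 \left(s - 1036\right) = 45 \left(-1036 + s\right) = -46620 + 45 s$)
$z = -28$ ($z = - 4 \left(10 - 3\right) = \left(-4\right) 7 = -28$)
$P{\left(j,H \right)} = 45$
$P{\left(w,\left(19 + 21\right) z \right)} - v{\left(-1225 \right)} = 45 - \left(-46620 + 45 \left(-1225\right)\right) = 45 - \left(-46620 - 55125\right) = 45 - -101745 = 45 + 101745 = 101790$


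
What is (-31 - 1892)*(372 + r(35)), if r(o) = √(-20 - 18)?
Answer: -715356 - 1923*I*√38 ≈ -7.1536e+5 - 11854.0*I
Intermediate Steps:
r(o) = I*√38 (r(o) = √(-38) = I*√38)
(-31 - 1892)*(372 + r(35)) = (-31 - 1892)*(372 + I*√38) = -1923*(372 + I*√38) = -715356 - 1923*I*√38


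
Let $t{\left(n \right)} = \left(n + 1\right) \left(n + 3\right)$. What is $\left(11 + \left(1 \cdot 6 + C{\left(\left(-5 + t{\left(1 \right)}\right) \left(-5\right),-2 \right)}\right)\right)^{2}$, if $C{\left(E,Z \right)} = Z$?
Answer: $225$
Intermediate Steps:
$t{\left(n \right)} = \left(1 + n\right) \left(3 + n\right)$
$\left(11 + \left(1 \cdot 6 + C{\left(\left(-5 + t{\left(1 \right)}\right) \left(-5\right),-2 \right)}\right)\right)^{2} = \left(11 + \left(1 \cdot 6 - 2\right)\right)^{2} = \left(11 + \left(6 - 2\right)\right)^{2} = \left(11 + 4\right)^{2} = 15^{2} = 225$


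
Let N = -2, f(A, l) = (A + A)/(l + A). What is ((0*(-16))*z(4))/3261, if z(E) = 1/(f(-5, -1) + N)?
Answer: 0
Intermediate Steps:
f(A, l) = 2*A/(A + l) (f(A, l) = (2*A)/(A + l) = 2*A/(A + l))
z(E) = -3 (z(E) = 1/(2*(-5)/(-5 - 1) - 2) = 1/(2*(-5)/(-6) - 2) = 1/(2*(-5)*(-⅙) - 2) = 1/(5/3 - 2) = 1/(-⅓) = -3)
((0*(-16))*z(4))/3261 = ((0*(-16))*(-3))/3261 = (0*(-3))*(1/3261) = 0*(1/3261) = 0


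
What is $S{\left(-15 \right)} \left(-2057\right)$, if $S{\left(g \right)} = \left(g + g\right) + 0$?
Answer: $61710$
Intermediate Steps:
$S{\left(g \right)} = 2 g$ ($S{\left(g \right)} = 2 g + 0 = 2 g$)
$S{\left(-15 \right)} \left(-2057\right) = 2 \left(-15\right) \left(-2057\right) = \left(-30\right) \left(-2057\right) = 61710$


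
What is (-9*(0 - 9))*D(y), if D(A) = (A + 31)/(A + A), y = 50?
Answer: 6561/100 ≈ 65.610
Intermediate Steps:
D(A) = (31 + A)/(2*A) (D(A) = (31 + A)/((2*A)) = (31 + A)*(1/(2*A)) = (31 + A)/(2*A))
(-9*(0 - 9))*D(y) = (-9*(0 - 9))*((½)*(31 + 50)/50) = (-9*(-9))*((½)*(1/50)*81) = 81*(81/100) = 6561/100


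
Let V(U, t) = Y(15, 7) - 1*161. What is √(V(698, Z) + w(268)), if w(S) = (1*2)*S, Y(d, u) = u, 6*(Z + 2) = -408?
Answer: √382 ≈ 19.545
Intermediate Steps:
Z = -70 (Z = -2 + (⅙)*(-408) = -2 - 68 = -70)
V(U, t) = -154 (V(U, t) = 7 - 1*161 = 7 - 161 = -154)
w(S) = 2*S
√(V(698, Z) + w(268)) = √(-154 + 2*268) = √(-154 + 536) = √382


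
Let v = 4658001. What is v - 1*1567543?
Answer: 3090458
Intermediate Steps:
v - 1*1567543 = 4658001 - 1*1567543 = 4658001 - 1567543 = 3090458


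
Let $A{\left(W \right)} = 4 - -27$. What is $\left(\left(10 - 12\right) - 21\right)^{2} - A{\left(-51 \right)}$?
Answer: $498$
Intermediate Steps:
$A{\left(W \right)} = 31$ ($A{\left(W \right)} = 4 + 27 = 31$)
$\left(\left(10 - 12\right) - 21\right)^{2} - A{\left(-51 \right)} = \left(\left(10 - 12\right) - 21\right)^{2} - 31 = \left(-2 - 21\right)^{2} - 31 = \left(-23\right)^{2} - 31 = 529 - 31 = 498$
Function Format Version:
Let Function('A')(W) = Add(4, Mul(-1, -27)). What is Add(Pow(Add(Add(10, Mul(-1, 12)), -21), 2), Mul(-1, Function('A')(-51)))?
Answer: 498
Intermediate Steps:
Function('A')(W) = 31 (Function('A')(W) = Add(4, 27) = 31)
Add(Pow(Add(Add(10, Mul(-1, 12)), -21), 2), Mul(-1, Function('A')(-51))) = Add(Pow(Add(Add(10, Mul(-1, 12)), -21), 2), Mul(-1, 31)) = Add(Pow(Add(Add(10, -12), -21), 2), -31) = Add(Pow(Add(-2, -21), 2), -31) = Add(Pow(-23, 2), -31) = Add(529, -31) = 498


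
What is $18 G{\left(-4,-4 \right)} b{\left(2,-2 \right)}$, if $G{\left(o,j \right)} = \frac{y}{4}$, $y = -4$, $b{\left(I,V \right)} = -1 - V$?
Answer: $-18$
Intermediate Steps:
$G{\left(o,j \right)} = -1$ ($G{\left(o,j \right)} = - \frac{4}{4} = \left(-4\right) \frac{1}{4} = -1$)
$18 G{\left(-4,-4 \right)} b{\left(2,-2 \right)} = 18 \left(-1\right) \left(-1 - -2\right) = - 18 \left(-1 + 2\right) = \left(-18\right) 1 = -18$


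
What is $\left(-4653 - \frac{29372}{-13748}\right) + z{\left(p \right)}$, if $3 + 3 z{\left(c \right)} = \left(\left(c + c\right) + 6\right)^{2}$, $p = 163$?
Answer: $\frac{47267789}{1473} \approx 32089.0$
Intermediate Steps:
$z{\left(c \right)} = -1 + \frac{\left(6 + 2 c\right)^{2}}{3}$ ($z{\left(c \right)} = -1 + \frac{\left(\left(c + c\right) + 6\right)^{2}}{3} = -1 + \frac{\left(2 c + 6\right)^{2}}{3} = -1 + \frac{\left(6 + 2 c\right)^{2}}{3}$)
$\left(-4653 - \frac{29372}{-13748}\right) + z{\left(p \right)} = \left(-4653 - \frac{29372}{-13748}\right) - \left(1 - \frac{4 \left(3 + 163\right)^{2}}{3}\right) = \left(-4653 - - \frac{1049}{491}\right) - \left(1 - \frac{4 \cdot 166^{2}}{3}\right) = \left(-4653 + \frac{1049}{491}\right) + \left(-1 + \frac{4}{3} \cdot 27556\right) = - \frac{2283574}{491} + \left(-1 + \frac{110224}{3}\right) = - \frac{2283574}{491} + \frac{110221}{3} = \frac{47267789}{1473}$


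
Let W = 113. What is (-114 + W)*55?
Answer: -55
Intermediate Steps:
(-114 + W)*55 = (-114 + 113)*55 = -1*55 = -55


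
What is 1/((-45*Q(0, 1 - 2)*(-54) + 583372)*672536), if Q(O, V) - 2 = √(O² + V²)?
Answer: 1/397241458832 ≈ 2.5174e-12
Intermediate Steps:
Q(O, V) = 2 + √(O² + V²)
1/((-45*Q(0, 1 - 2)*(-54) + 583372)*672536) = 1/((-45*(2 + √(0² + (1 - 2)²))*(-54) + 583372)*672536) = (1/672536)/(-45*(2 + √(0 + (-1)²))*(-54) + 583372) = (1/672536)/(-45*(2 + √(0 + 1))*(-54) + 583372) = (1/672536)/(-45*(2 + √1)*(-54) + 583372) = (1/672536)/(-45*(2 + 1)*(-54) + 583372) = (1/672536)/(-45*3*(-54) + 583372) = (1/672536)/(-135*(-54) + 583372) = (1/672536)/(7290 + 583372) = (1/672536)/590662 = (1/590662)*(1/672536) = 1/397241458832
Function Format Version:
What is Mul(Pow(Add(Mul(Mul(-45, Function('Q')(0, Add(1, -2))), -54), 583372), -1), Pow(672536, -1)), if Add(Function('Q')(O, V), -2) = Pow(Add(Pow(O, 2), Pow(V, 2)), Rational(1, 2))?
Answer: Rational(1, 397241458832) ≈ 2.5174e-12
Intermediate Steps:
Function('Q')(O, V) = Add(2, Pow(Add(Pow(O, 2), Pow(V, 2)), Rational(1, 2)))
Mul(Pow(Add(Mul(Mul(-45, Function('Q')(0, Add(1, -2))), -54), 583372), -1), Pow(672536, -1)) = Mul(Pow(Add(Mul(Mul(-45, Add(2, Pow(Add(Pow(0, 2), Pow(Add(1, -2), 2)), Rational(1, 2)))), -54), 583372), -1), Pow(672536, -1)) = Mul(Pow(Add(Mul(Mul(-45, Add(2, Pow(Add(0, Pow(-1, 2)), Rational(1, 2)))), -54), 583372), -1), Rational(1, 672536)) = Mul(Pow(Add(Mul(Mul(-45, Add(2, Pow(Add(0, 1), Rational(1, 2)))), -54), 583372), -1), Rational(1, 672536)) = Mul(Pow(Add(Mul(Mul(-45, Add(2, Pow(1, Rational(1, 2)))), -54), 583372), -1), Rational(1, 672536)) = Mul(Pow(Add(Mul(Mul(-45, Add(2, 1)), -54), 583372), -1), Rational(1, 672536)) = Mul(Pow(Add(Mul(Mul(-45, 3), -54), 583372), -1), Rational(1, 672536)) = Mul(Pow(Add(Mul(-135, -54), 583372), -1), Rational(1, 672536)) = Mul(Pow(Add(7290, 583372), -1), Rational(1, 672536)) = Mul(Pow(590662, -1), Rational(1, 672536)) = Mul(Rational(1, 590662), Rational(1, 672536)) = Rational(1, 397241458832)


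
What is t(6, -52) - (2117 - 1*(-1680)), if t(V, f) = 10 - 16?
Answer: -3803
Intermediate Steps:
t(V, f) = -6
t(6, -52) - (2117 - 1*(-1680)) = -6 - (2117 - 1*(-1680)) = -6 - (2117 + 1680) = -6 - 1*3797 = -6 - 3797 = -3803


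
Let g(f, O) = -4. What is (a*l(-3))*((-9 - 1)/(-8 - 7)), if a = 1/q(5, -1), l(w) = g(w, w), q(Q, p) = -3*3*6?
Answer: 4/81 ≈ 0.049383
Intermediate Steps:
q(Q, p) = -54 (q(Q, p) = -9*6 = -54)
l(w) = -4
a = -1/54 (a = 1/(-54) = -1/54 ≈ -0.018519)
(a*l(-3))*((-9 - 1)/(-8 - 7)) = (-1/54*(-4))*((-9 - 1)/(-8 - 7)) = 2*(-10/(-15))/27 = 2*(-10*(-1/15))/27 = (2/27)*(2/3) = 4/81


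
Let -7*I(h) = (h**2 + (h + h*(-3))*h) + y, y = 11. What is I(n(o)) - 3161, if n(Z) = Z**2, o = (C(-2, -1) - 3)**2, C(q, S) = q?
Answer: 52641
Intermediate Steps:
o = 25 (o = (-2 - 3)**2 = (-5)**2 = 25)
I(h) = -11/7 + h**2/7 (I(h) = -((h**2 + (h + h*(-3))*h) + 11)/7 = -((h**2 + (h - 3*h)*h) + 11)/7 = -((h**2 + (-2*h)*h) + 11)/7 = -((h**2 - 2*h**2) + 11)/7 = -(-h**2 + 11)/7 = -(11 - h**2)/7 = -11/7 + h**2/7)
I(n(o)) - 3161 = (-11/7 + (25**2)**2/7) - 3161 = (-11/7 + (1/7)*625**2) - 3161 = (-11/7 + (1/7)*390625) - 3161 = (-11/7 + 390625/7) - 3161 = 55802 - 3161 = 52641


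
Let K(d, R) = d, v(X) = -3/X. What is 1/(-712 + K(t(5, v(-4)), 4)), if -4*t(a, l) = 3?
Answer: -4/2851 ≈ -0.0014030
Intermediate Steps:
t(a, l) = -¾ (t(a, l) = -¼*3 = -¾)
1/(-712 + K(t(5, v(-4)), 4)) = 1/(-712 - ¾) = 1/(-2851/4) = -4/2851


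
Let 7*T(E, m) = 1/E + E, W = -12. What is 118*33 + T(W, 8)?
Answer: 326951/84 ≈ 3892.3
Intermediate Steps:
T(E, m) = E/7 + 1/(7*E) (T(E, m) = (1/E + E)/7 = (E + 1/E)/7 = E/7 + 1/(7*E))
118*33 + T(W, 8) = 118*33 + (1/7)*(1 + (-12)**2)/(-12) = 3894 + (1/7)*(-1/12)*(1 + 144) = 3894 + (1/7)*(-1/12)*145 = 3894 - 145/84 = 326951/84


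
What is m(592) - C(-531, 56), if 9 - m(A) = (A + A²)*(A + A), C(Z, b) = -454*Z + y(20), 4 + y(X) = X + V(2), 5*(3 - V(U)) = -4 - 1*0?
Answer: -2079456944/5 ≈ -4.1589e+8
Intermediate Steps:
V(U) = 19/5 (V(U) = 3 - (-4 - 1*0)/5 = 3 - (-4 + 0)/5 = 3 - ⅕*(-4) = 3 + ⅘ = 19/5)
y(X) = -⅕ + X (y(X) = -4 + (X + 19/5) = -4 + (19/5 + X) = -⅕ + X)
C(Z, b) = 99/5 - 454*Z (C(Z, b) = -454*Z + (-⅕ + 20) = -454*Z + 99/5 = 99/5 - 454*Z)
m(A) = 9 - 2*A*(A + A²) (m(A) = 9 - (A + A²)*(A + A) = 9 - (A + A²)*2*A = 9 - 2*A*(A + A²))
m(592) - C(-531, 56) = (9 - 2*592² - 2*592³) - (99/5 - 454*(-531)) = (9 - 2*350464 - 2*207474688) - (99/5 + 241074) = (9 - 700928 - 414949376) - 1*1205469/5 = -415650295 - 1205469/5 = -2079456944/5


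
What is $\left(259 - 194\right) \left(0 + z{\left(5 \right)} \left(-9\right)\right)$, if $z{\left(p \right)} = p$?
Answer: $-2925$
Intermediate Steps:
$\left(259 - 194\right) \left(0 + z{\left(5 \right)} \left(-9\right)\right) = \left(259 - 194\right) \left(0 + 5 \left(-9\right)\right) = \left(259 - 194\right) \left(0 - 45\right) = 65 \left(-45\right) = -2925$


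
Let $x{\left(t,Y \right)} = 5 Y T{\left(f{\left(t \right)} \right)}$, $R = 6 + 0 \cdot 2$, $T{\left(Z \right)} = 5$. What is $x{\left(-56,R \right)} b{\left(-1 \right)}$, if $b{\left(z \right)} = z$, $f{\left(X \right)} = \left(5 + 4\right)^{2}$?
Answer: $-150$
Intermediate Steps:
$f{\left(X \right)} = 81$ ($f{\left(X \right)} = 9^{2} = 81$)
$R = 6$ ($R = 6 + 0 = 6$)
$x{\left(t,Y \right)} = 25 Y$ ($x{\left(t,Y \right)} = 5 Y 5 = 25 Y$)
$x{\left(-56,R \right)} b{\left(-1 \right)} = 25 \cdot 6 \left(-1\right) = 150 \left(-1\right) = -150$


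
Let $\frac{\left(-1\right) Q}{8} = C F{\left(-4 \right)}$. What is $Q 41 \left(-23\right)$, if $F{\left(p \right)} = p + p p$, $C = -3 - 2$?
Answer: $-452640$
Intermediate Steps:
$C = -5$
$F{\left(p \right)} = p + p^{2}$
$Q = 480$ ($Q = - 8 \left(- 5 \left(- 4 \left(1 - 4\right)\right)\right) = - 8 \left(- 5 \left(\left(-4\right) \left(-3\right)\right)\right) = - 8 \left(\left(-5\right) 12\right) = \left(-8\right) \left(-60\right) = 480$)
$Q 41 \left(-23\right) = 480 \cdot 41 \left(-23\right) = 19680 \left(-23\right) = -452640$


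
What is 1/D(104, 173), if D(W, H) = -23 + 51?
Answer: 1/28 ≈ 0.035714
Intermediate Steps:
D(W, H) = 28
1/D(104, 173) = 1/28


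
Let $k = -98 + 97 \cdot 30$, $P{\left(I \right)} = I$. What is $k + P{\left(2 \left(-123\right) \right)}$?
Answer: $2566$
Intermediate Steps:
$k = 2812$ ($k = -98 + 2910 = 2812$)
$k + P{\left(2 \left(-123\right) \right)} = 2812 + 2 \left(-123\right) = 2812 - 246 = 2566$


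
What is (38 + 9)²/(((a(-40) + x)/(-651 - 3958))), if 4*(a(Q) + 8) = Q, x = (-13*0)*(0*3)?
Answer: 10181281/18 ≈ 5.6563e+5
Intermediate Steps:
x = 0 (x = 0*0 = 0)
a(Q) = -8 + Q/4
(38 + 9)²/(((a(-40) + x)/(-651 - 3958))) = (38 + 9)²/((((-8 + (¼)*(-40)) + 0)/(-651 - 3958))) = 47²/((((-8 - 10) + 0)/(-4609))) = 2209/(((-18 + 0)*(-1/4609))) = 2209/((-18*(-1/4609))) = 2209/(18/4609) = 2209*(4609/18) = 10181281/18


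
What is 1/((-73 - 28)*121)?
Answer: -1/12221 ≈ -8.1826e-5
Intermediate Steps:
1/((-73 - 28)*121) = 1/(-101*121) = 1/(-12221) = -1/12221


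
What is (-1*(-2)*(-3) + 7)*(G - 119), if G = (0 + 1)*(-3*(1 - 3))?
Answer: -113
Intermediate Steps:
G = 6 (G = 1*(-3*(-2)) = 1*6 = 6)
(-1*(-2)*(-3) + 7)*(G - 119) = (-1*(-2)*(-3) + 7)*(6 - 119) = (2*(-3) + 7)*(-113) = (-6 + 7)*(-113) = 1*(-113) = -113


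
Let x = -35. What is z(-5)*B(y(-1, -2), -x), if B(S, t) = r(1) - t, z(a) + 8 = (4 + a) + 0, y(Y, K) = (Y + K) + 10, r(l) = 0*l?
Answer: 315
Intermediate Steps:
r(l) = 0
y(Y, K) = 10 + K + Y (y(Y, K) = (K + Y) + 10 = 10 + K + Y)
z(a) = -4 + a (z(a) = -8 + ((4 + a) + 0) = -8 + (4 + a) = -4 + a)
B(S, t) = -t (B(S, t) = 0 - t = -t)
z(-5)*B(y(-1, -2), -x) = (-4 - 5)*(-(-1)*(-35)) = -(-9)*35 = -9*(-35) = 315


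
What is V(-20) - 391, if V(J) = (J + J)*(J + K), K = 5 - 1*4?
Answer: 369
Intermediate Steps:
K = 1 (K = 5 - 4 = 1)
V(J) = 2*J*(1 + J) (V(J) = (J + J)*(J + 1) = (2*J)*(1 + J) = 2*J*(1 + J))
V(-20) - 391 = 2*(-20)*(1 - 20) - 391 = 2*(-20)*(-19) - 391 = 760 - 391 = 369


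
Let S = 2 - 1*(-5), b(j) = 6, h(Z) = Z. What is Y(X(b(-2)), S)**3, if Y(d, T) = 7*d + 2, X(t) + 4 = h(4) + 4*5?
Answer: 2863288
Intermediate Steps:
S = 7 (S = 2 + 5 = 7)
X(t) = 20 (X(t) = -4 + (4 + 4*5) = -4 + (4 + 20) = -4 + 24 = 20)
Y(d, T) = 2 + 7*d
Y(X(b(-2)), S)**3 = (2 + 7*20)**3 = (2 + 140)**3 = 142**3 = 2863288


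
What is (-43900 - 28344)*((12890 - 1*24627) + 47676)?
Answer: -2596377116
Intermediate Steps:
(-43900 - 28344)*((12890 - 1*24627) + 47676) = -72244*((12890 - 24627) + 47676) = -72244*(-11737 + 47676) = -72244*35939 = -2596377116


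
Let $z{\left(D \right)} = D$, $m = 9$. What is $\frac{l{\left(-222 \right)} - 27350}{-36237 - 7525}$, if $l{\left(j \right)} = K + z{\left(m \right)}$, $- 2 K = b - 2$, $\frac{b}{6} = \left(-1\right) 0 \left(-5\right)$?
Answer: $\frac{13670}{21881} \approx 0.62474$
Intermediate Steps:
$b = 0$ ($b = 6 \left(-1\right) 0 \left(-5\right) = 6 \cdot 0 \left(-5\right) = 6 \cdot 0 = 0$)
$K = 1$ ($K = - \frac{0 - 2}{2} = \left(- \frac{1}{2}\right) \left(-2\right) = 1$)
$l{\left(j \right)} = 10$ ($l{\left(j \right)} = 1 + 9 = 10$)
$\frac{l{\left(-222 \right)} - 27350}{-36237 - 7525} = \frac{10 - 27350}{-36237 - 7525} = - \frac{27340}{-36237 - 7525} = - \frac{27340}{-43762} = \left(-27340\right) \left(- \frac{1}{43762}\right) = \frac{13670}{21881}$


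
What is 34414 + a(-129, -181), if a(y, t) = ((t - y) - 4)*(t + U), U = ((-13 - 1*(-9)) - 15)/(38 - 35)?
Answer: 134714/3 ≈ 44905.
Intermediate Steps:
U = -19/3 (U = ((-13 + 9) - 15)/3 = (-4 - 15)*(⅓) = -19*⅓ = -19/3 ≈ -6.3333)
a(y, t) = (-19/3 + t)*(-4 + t - y) (a(y, t) = ((t - y) - 4)*(t - 19/3) = (-4 + t - y)*(-19/3 + t) = (-19/3 + t)*(-4 + t - y))
34414 + a(-129, -181) = 34414 + (76/3 + (-181)² - 31/3*(-181) + (19/3)*(-129) - 1*(-181)*(-129)) = 34414 + (76/3 + 32761 + 5611/3 - 817 - 23349) = 34414 + 31472/3 = 134714/3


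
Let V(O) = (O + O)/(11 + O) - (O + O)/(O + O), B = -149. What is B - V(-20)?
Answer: -1372/9 ≈ -152.44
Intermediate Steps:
V(O) = -1 + 2*O/(11 + O) (V(O) = (2*O)/(11 + O) - 2*O/(2*O) = 2*O/(11 + O) - 2*O*1/(2*O) = 2*O/(11 + O) - 1*1 = 2*O/(11 + O) - 1 = -1 + 2*O/(11 + O))
B - V(-20) = -149 - (-11 - 20)/(11 - 20) = -149 - (-31)/(-9) = -149 - (-1)*(-31)/9 = -149 - 1*31/9 = -149 - 31/9 = -1372/9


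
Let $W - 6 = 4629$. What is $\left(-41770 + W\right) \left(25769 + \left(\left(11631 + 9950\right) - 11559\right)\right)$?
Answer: $-1329098785$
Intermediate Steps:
$W = 4635$ ($W = 6 + 4629 = 4635$)
$\left(-41770 + W\right) \left(25769 + \left(\left(11631 + 9950\right) - 11559\right)\right) = \left(-41770 + 4635\right) \left(25769 + \left(\left(11631 + 9950\right) - 11559\right)\right) = - 37135 \left(25769 + \left(21581 - 11559\right)\right) = - 37135 \left(25769 + 10022\right) = \left(-37135\right) 35791 = -1329098785$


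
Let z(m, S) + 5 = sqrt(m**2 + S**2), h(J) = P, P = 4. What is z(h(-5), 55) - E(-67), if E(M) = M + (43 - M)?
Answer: -48 + sqrt(3041) ≈ 7.1453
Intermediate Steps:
h(J) = 4
E(M) = 43
z(m, S) = -5 + sqrt(S**2 + m**2) (z(m, S) = -5 + sqrt(m**2 + S**2) = -5 + sqrt(S**2 + m**2))
z(h(-5), 55) - E(-67) = (-5 + sqrt(55**2 + 4**2)) - 1*43 = (-5 + sqrt(3025 + 16)) - 43 = (-5 + sqrt(3041)) - 43 = -48 + sqrt(3041)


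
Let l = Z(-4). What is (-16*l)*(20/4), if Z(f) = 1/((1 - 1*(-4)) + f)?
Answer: -80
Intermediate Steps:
Z(f) = 1/(5 + f) (Z(f) = 1/((1 + 4) + f) = 1/(5 + f))
l = 1 (l = 1/(5 - 4) = 1/1 = 1)
(-16*l)*(20/4) = (-16*1)*(20/4) = -320/4 = -16*5 = -80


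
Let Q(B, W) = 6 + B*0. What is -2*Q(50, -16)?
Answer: -12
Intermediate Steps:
Q(B, W) = 6 (Q(B, W) = 6 + 0 = 6)
-2*Q(50, -16) = -2*6 = -12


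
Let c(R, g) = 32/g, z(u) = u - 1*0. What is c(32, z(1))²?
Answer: 1024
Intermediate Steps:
z(u) = u (z(u) = u + 0 = u)
c(32, z(1))² = (32/1)² = (32*1)² = 32² = 1024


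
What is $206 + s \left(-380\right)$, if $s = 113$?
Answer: $-42734$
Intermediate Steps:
$206 + s \left(-380\right) = 206 + 113 \left(-380\right) = 206 - 42940 = -42734$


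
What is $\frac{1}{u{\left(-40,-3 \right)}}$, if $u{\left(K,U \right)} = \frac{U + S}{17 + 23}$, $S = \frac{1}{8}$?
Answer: $- \frac{320}{23} \approx -13.913$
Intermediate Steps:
$S = \frac{1}{8} \approx 0.125$
$u{\left(K,U \right)} = \frac{1}{320} + \frac{U}{40}$ ($u{\left(K,U \right)} = \frac{U + \frac{1}{8}}{17 + 23} = \frac{\frac{1}{8} + U}{40} = \left(\frac{1}{8} + U\right) \frac{1}{40} = \frac{1}{320} + \frac{U}{40}$)
$\frac{1}{u{\left(-40,-3 \right)}} = \frac{1}{\frac{1}{320} + \frac{1}{40} \left(-3\right)} = \frac{1}{\frac{1}{320} - \frac{3}{40}} = \frac{1}{- \frac{23}{320}} = - \frac{320}{23}$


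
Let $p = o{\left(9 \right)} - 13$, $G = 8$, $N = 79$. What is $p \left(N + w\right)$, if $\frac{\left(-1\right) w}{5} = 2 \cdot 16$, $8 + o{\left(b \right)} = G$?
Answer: $1053$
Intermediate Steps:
$o{\left(b \right)} = 0$ ($o{\left(b \right)} = -8 + 8 = 0$)
$w = -160$ ($w = - 5 \cdot 2 \cdot 16 = \left(-5\right) 32 = -160$)
$p = -13$ ($p = 0 - 13 = -13$)
$p \left(N + w\right) = - 13 \left(79 - 160\right) = \left(-13\right) \left(-81\right) = 1053$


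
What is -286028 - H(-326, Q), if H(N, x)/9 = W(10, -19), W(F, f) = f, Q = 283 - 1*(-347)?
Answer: -285857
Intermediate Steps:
Q = 630 (Q = 283 + 347 = 630)
H(N, x) = -171 (H(N, x) = 9*(-19) = -171)
-286028 - H(-326, Q) = -286028 - 1*(-171) = -286028 + 171 = -285857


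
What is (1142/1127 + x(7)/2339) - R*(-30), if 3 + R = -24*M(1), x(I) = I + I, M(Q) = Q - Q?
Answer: -234557854/2636053 ≈ -88.981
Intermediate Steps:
M(Q) = 0
x(I) = 2*I
R = -3 (R = -3 - 24*0 = -3 + 0 = -3)
(1142/1127 + x(7)/2339) - R*(-30) = (1142/1127 + (2*7)/2339) - (-3)*(-30) = (1142*(1/1127) + 14*(1/2339)) - 1*90 = (1142/1127 + 14/2339) - 90 = 2686916/2636053 - 90 = -234557854/2636053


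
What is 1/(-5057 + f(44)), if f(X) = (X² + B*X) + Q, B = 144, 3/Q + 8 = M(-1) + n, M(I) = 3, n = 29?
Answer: 8/25721 ≈ 0.00031103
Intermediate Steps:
Q = ⅛ (Q = 3/(-8 + (3 + 29)) = 3/(-8 + 32) = 3/24 = 3*(1/24) = ⅛ ≈ 0.12500)
f(X) = ⅛ + X² + 144*X (f(X) = (X² + 144*X) + ⅛ = ⅛ + X² + 144*X)
1/(-5057 + f(44)) = 1/(-5057 + (⅛ + 44² + 144*44)) = 1/(-5057 + (⅛ + 1936 + 6336)) = 1/(-5057 + 66177/8) = 1/(25721/8) = 8/25721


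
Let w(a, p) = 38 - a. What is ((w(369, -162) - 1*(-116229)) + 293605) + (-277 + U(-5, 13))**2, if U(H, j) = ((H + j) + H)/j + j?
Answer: 80964048/169 ≈ 4.7908e+5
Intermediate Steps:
U(H, j) = j + (j + 2*H)/j (U(H, j) = (j + 2*H)/j + j = j + (j + 2*H)/j)
((w(369, -162) - 1*(-116229)) + 293605) + (-277 + U(-5, 13))**2 = (((38 - 1*369) - 1*(-116229)) + 293605) + (-277 + (1 + 13 + 2*(-5)/13))**2 = (((38 - 369) + 116229) + 293605) + (-277 + (1 + 13 + 2*(-5)*(1/13)))**2 = ((-331 + 116229) + 293605) + (-277 + (1 + 13 - 10/13))**2 = (115898 + 293605) + (-277 + 172/13)**2 = 409503 + (-3429/13)**2 = 409503 + 11758041/169 = 80964048/169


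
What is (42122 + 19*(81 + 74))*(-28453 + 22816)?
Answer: -254042679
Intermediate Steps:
(42122 + 19*(81 + 74))*(-28453 + 22816) = (42122 + 19*155)*(-5637) = (42122 + 2945)*(-5637) = 45067*(-5637) = -254042679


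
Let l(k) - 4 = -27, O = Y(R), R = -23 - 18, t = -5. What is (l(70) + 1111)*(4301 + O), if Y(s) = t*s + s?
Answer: 4857920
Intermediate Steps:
R = -41
Y(s) = -4*s (Y(s) = -5*s + s = -4*s)
O = 164 (O = -4*(-41) = 164)
l(k) = -23 (l(k) = 4 - 27 = -23)
(l(70) + 1111)*(4301 + O) = (-23 + 1111)*(4301 + 164) = 1088*4465 = 4857920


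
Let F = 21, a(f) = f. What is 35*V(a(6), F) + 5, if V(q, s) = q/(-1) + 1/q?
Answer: -1195/6 ≈ -199.17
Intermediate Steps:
V(q, s) = 1/q - q (V(q, s) = q*(-1) + 1/q = -q + 1/q = 1/q - q)
35*V(a(6), F) + 5 = 35*(1/6 - 1*6) + 5 = 35*(⅙ - 6) + 5 = 35*(-35/6) + 5 = -1225/6 + 5 = -1195/6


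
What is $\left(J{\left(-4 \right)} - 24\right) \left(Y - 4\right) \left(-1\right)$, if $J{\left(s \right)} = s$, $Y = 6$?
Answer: $56$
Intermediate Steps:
$\left(J{\left(-4 \right)} - 24\right) \left(Y - 4\right) \left(-1\right) = \left(-4 - 24\right) \left(6 - 4\right) \left(-1\right) = - 28 \cdot 2 \left(-1\right) = \left(-28\right) \left(-2\right) = 56$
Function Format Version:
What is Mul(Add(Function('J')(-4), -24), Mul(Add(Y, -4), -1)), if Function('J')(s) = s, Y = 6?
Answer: 56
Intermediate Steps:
Mul(Add(Function('J')(-4), -24), Mul(Add(Y, -4), -1)) = Mul(Add(-4, -24), Mul(Add(6, -4), -1)) = Mul(-28, Mul(2, -1)) = Mul(-28, -2) = 56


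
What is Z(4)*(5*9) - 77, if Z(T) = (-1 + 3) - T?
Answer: -167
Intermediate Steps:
Z(T) = 2 - T
Z(4)*(5*9) - 77 = (2 - 1*4)*(5*9) - 77 = (2 - 4)*45 - 77 = -2*45 - 77 = -90 - 77 = -167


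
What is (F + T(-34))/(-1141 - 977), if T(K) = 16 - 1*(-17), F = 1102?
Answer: -1135/2118 ≈ -0.53588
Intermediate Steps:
T(K) = 33 (T(K) = 16 + 17 = 33)
(F + T(-34))/(-1141 - 977) = (1102 + 33)/(-1141 - 977) = 1135/(-2118) = -1/2118*1135 = -1135/2118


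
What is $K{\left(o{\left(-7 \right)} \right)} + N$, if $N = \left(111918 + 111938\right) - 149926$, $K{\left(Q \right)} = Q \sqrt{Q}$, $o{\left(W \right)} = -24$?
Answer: $73930 - 48 i \sqrt{6} \approx 73930.0 - 117.58 i$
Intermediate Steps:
$K{\left(Q \right)} = Q^{\frac{3}{2}}$
$N = 73930$ ($N = 223856 - 149926 = 73930$)
$K{\left(o{\left(-7 \right)} \right)} + N = \left(-24\right)^{\frac{3}{2}} + 73930 = - 48 i \sqrt{6} + 73930 = 73930 - 48 i \sqrt{6}$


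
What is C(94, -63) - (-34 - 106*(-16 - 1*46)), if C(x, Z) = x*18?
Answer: -4846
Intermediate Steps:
C(x, Z) = 18*x
C(94, -63) - (-34 - 106*(-16 - 1*46)) = 18*94 - (-34 - 106*(-16 - 1*46)) = 1692 - (-34 - 106*(-16 - 46)) = 1692 - (-34 - 106*(-62)) = 1692 - (-34 + 6572) = 1692 - 1*6538 = 1692 - 6538 = -4846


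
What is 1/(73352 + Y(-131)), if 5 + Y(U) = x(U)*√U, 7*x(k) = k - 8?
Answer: 3594003/263611869092 + 973*I*√131/263611869092 ≈ 1.3634e-5 + 4.2246e-8*I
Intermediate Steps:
x(k) = -8/7 + k/7 (x(k) = (k - 8)/7 = (-8 + k)/7 = -8/7 + k/7)
Y(U) = -5 + √U*(-8/7 + U/7) (Y(U) = -5 + (-8/7 + U/7)*√U = -5 + √U*(-8/7 + U/7))
1/(73352 + Y(-131)) = 1/(73352 + (-5 + √(-131)*(-8 - 131)/7)) = 1/(73352 + (-5 + (⅐)*(I*√131)*(-139))) = 1/(73352 + (-5 - 139*I*√131/7)) = 1/(73347 - 139*I*√131/7)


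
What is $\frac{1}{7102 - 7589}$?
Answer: $- \frac{1}{487} \approx -0.0020534$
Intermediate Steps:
$\frac{1}{7102 - 7589} = \frac{1}{-487} = - \frac{1}{487}$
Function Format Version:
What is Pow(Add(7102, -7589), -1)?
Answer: Rational(-1, 487) ≈ -0.0020534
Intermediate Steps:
Pow(Add(7102, -7589), -1) = Pow(-487, -1) = Rational(-1, 487)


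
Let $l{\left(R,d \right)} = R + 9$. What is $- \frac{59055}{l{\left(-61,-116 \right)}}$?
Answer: $\frac{59055}{52} \approx 1135.7$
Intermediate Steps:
$l{\left(R,d \right)} = 9 + R$
$- \frac{59055}{l{\left(-61,-116 \right)}} = - \frac{59055}{9 - 61} = - \frac{59055}{-52} = \left(-59055\right) \left(- \frac{1}{52}\right) = \frac{59055}{52}$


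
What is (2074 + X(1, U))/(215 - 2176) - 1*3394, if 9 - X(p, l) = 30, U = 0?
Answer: -6657687/1961 ≈ -3395.0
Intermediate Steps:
X(p, l) = -21 (X(p, l) = 9 - 1*30 = 9 - 30 = -21)
(2074 + X(1, U))/(215 - 2176) - 1*3394 = (2074 - 21)/(215 - 2176) - 1*3394 = 2053/(-1961) - 3394 = 2053*(-1/1961) - 3394 = -2053/1961 - 3394 = -6657687/1961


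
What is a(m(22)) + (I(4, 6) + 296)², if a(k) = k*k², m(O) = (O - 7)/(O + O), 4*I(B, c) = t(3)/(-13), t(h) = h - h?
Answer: 7463484719/85184 ≈ 87616.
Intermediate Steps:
t(h) = 0
I(B, c) = 0 (I(B, c) = (0/(-13))/4 = (0*(-1/13))/4 = (¼)*0 = 0)
m(O) = (-7 + O)/(2*O) (m(O) = (-7 + O)/((2*O)) = (-7 + O)*(1/(2*O)) = (-7 + O)/(2*O))
a(k) = k³
a(m(22)) + (I(4, 6) + 296)² = ((½)*(-7 + 22)/22)³ + (0 + 296)² = ((½)*(1/22)*15)³ + 296² = (15/44)³ + 87616 = 3375/85184 + 87616 = 7463484719/85184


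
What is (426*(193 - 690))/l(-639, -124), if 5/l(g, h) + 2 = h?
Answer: 26676972/5 ≈ 5.3354e+6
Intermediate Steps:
l(g, h) = 5/(-2 + h)
(426*(193 - 690))/l(-639, -124) = (426*(193 - 690))/((5/(-2 - 124))) = (426*(-497))/((5/(-126))) = -211722/(5*(-1/126)) = -211722/(-5/126) = -211722*(-126/5) = 26676972/5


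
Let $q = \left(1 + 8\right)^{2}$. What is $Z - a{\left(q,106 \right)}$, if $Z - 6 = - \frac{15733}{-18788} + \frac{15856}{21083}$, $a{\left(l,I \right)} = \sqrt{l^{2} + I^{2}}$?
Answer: $\frac{3006245791}{396107404} - 37 \sqrt{13} \approx -125.82$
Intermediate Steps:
$q = 81$ ($q = 9^{2} = 81$)
$a{\left(l,I \right)} = \sqrt{I^{2} + l^{2}}$
$Z = \frac{3006245791}{396107404}$ ($Z = 6 + \left(- \frac{15733}{-18788} + \frac{15856}{21083}\right) = 6 + \left(\left(-15733\right) \left(- \frac{1}{18788}\right) + 15856 \cdot \frac{1}{21083}\right) = 6 + \left(\frac{15733}{18788} + \frac{15856}{21083}\right) = 6 + \frac{629601367}{396107404} = \frac{3006245791}{396107404} \approx 7.5895$)
$Z - a{\left(q,106 \right)} = \frac{3006245791}{396107404} - \sqrt{106^{2} + 81^{2}} = \frac{3006245791}{396107404} - \sqrt{11236 + 6561} = \frac{3006245791}{396107404} - \sqrt{17797} = \frac{3006245791}{396107404} - 37 \sqrt{13}$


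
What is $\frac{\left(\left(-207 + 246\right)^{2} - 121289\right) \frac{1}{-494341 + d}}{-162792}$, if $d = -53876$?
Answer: $- \frac{14971}{11155667733} \approx -1.342 \cdot 10^{-6}$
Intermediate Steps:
$\frac{\left(\left(-207 + 246\right)^{2} - 121289\right) \frac{1}{-494341 + d}}{-162792} = \frac{\left(\left(-207 + 246\right)^{2} - 121289\right) \frac{1}{-494341 - 53876}}{-162792} = \frac{39^{2} - 121289}{-548217} \left(- \frac{1}{162792}\right) = \left(1521 - 121289\right) \left(- \frac{1}{548217}\right) \left(- \frac{1}{162792}\right) = \left(-119768\right) \left(- \frac{1}{548217}\right) \left(- \frac{1}{162792}\right) = \frac{119768}{548217} \left(- \frac{1}{162792}\right) = - \frac{14971}{11155667733}$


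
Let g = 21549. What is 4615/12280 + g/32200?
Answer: 5165309/4942700 ≈ 1.0450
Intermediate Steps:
4615/12280 + g/32200 = 4615/12280 + 21549/32200 = 4615*(1/12280) + 21549*(1/32200) = 923/2456 + 21549/32200 = 5165309/4942700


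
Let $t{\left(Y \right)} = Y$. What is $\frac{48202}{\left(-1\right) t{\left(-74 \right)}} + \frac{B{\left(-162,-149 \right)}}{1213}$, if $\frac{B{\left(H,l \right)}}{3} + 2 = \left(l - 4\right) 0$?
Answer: $\frac{29234291}{44881} \approx 651.37$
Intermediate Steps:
$B{\left(H,l \right)} = -6$ ($B{\left(H,l \right)} = -6 + 3 \left(l - 4\right) 0 = -6 + 3 \left(-4 + l\right) 0 = -6 + 3 \cdot 0 = -6 + 0 = -6$)
$\frac{48202}{\left(-1\right) t{\left(-74 \right)}} + \frac{B{\left(-162,-149 \right)}}{1213} = \frac{48202}{\left(-1\right) \left(-74\right)} - \frac{6}{1213} = \frac{48202}{74} - \frac{6}{1213} = 48202 \cdot \frac{1}{74} - \frac{6}{1213} = \frac{24101}{37} - \frac{6}{1213} = \frac{29234291}{44881}$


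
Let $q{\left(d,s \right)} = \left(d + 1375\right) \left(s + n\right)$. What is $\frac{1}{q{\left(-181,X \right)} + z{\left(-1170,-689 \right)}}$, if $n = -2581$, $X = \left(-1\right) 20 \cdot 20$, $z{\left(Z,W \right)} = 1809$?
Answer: $- \frac{1}{3557505} \approx -2.811 \cdot 10^{-7}$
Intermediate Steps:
$X = -400$ ($X = \left(-20\right) 20 = -400$)
$q{\left(d,s \right)} = \left(-2581 + s\right) \left(1375 + d\right)$ ($q{\left(d,s \right)} = \left(d + 1375\right) \left(s - 2581\right) = \left(1375 + d\right) \left(-2581 + s\right) = \left(-2581 + s\right) \left(1375 + d\right)$)
$\frac{1}{q{\left(-181,X \right)} + z{\left(-1170,-689 \right)}} = \frac{1}{\left(-3548875 - -467161 + 1375 \left(-400\right) - -72400\right) + 1809} = \frac{1}{\left(-3548875 + 467161 - 550000 + 72400\right) + 1809} = \frac{1}{-3559314 + 1809} = \frac{1}{-3557505} = - \frac{1}{3557505}$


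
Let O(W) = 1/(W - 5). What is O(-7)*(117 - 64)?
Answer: -53/12 ≈ -4.4167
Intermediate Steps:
O(W) = 1/(-5 + W)
O(-7)*(117 - 64) = (117 - 64)/(-5 - 7) = 53/(-12) = -1/12*53 = -53/12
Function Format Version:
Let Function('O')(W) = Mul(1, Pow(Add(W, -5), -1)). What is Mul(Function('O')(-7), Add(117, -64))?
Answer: Rational(-53, 12) ≈ -4.4167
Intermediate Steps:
Function('O')(W) = Pow(Add(-5, W), -1) (Function('O')(W) = Mul(1, Pow(Add(-5, W), -1)) = Pow(Add(-5, W), -1))
Mul(Function('O')(-7), Add(117, -64)) = Mul(Pow(Add(-5, -7), -1), Add(117, -64)) = Mul(Pow(-12, -1), 53) = Mul(Rational(-1, 12), 53) = Rational(-53, 12)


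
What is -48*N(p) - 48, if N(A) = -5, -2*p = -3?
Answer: 192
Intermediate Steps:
p = 3/2 (p = -½*(-3) = 3/2 ≈ 1.5000)
-48*N(p) - 48 = -48*(-5) - 48 = 240 - 48 = 192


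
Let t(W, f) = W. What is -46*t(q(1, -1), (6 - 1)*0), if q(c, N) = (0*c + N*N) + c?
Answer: -92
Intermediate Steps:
q(c, N) = c + N² (q(c, N) = (0 + N²) + c = N² + c = c + N²)
-46*t(q(1, -1), (6 - 1)*0) = -46*(1 + (-1)²) = -46*(1 + 1) = -46*2 = -92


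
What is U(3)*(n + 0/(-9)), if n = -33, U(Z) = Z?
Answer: -99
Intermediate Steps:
U(3)*(n + 0/(-9)) = 3*(-33 + 0/(-9)) = 3*(-33 + 0*(-⅑)) = 3*(-33 + 0) = 3*(-33) = -99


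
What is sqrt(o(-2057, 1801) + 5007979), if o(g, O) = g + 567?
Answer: sqrt(5006489) ≈ 2237.5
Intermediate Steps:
o(g, O) = 567 + g
sqrt(o(-2057, 1801) + 5007979) = sqrt((567 - 2057) + 5007979) = sqrt(-1490 + 5007979) = sqrt(5006489)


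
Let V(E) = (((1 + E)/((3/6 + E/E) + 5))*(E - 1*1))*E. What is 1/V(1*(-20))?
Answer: -13/15960 ≈ -0.00081454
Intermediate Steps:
V(E) = E*(-1 + E)*(2/13 + 2*E/13) (V(E) = (((1 + E)/((3*(1/6) + 1) + 5))*(E - 1))*E = (((1 + E)/((1/2 + 1) + 5))*(-1 + E))*E = (((1 + E)/(3/2 + 5))*(-1 + E))*E = (((1 + E)/(13/2))*(-1 + E))*E = (((1 + E)*(2/13))*(-1 + E))*E = ((2/13 + 2*E/13)*(-1 + E))*E = ((-1 + E)*(2/13 + 2*E/13))*E = E*(-1 + E)*(2/13 + 2*E/13))
1/V(1*(-20)) = 1/(2*(1*(-20))*(-1 + (1*(-20))**2)/13) = 1/((2/13)*(-20)*(-1 + (-20)**2)) = 1/((2/13)*(-20)*(-1 + 400)) = 1/((2/13)*(-20)*399) = 1/(-15960/13) = -13/15960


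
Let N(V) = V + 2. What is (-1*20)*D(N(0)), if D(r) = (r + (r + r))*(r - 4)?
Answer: 240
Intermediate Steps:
N(V) = 2 + V
D(r) = 3*r*(-4 + r) (D(r) = (r + 2*r)*(-4 + r) = (3*r)*(-4 + r) = 3*r*(-4 + r))
(-1*20)*D(N(0)) = (-1*20)*(3*(2 + 0)*(-4 + (2 + 0))) = -60*2*(-4 + 2) = -60*2*(-2) = -20*(-12) = 240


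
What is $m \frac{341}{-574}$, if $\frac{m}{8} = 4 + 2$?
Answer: $- \frac{8184}{287} \approx -28.516$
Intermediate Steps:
$m = 48$ ($m = 8 \left(4 + 2\right) = 8 \cdot 6 = 48$)
$m \frac{341}{-574} = 48 \frac{341}{-574} = 48 \cdot 341 \left(- \frac{1}{574}\right) = 48 \left(- \frac{341}{574}\right) = - \frac{8184}{287}$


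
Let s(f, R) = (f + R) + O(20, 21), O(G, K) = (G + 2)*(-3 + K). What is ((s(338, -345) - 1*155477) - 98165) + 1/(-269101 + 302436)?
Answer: -8442188754/33335 ≈ -2.5325e+5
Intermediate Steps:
O(G, K) = (-3 + K)*(2 + G) (O(G, K) = (2 + G)*(-3 + K) = (-3 + K)*(2 + G))
s(f, R) = 396 + R + f (s(f, R) = (f + R) + (-6 - 3*20 + 2*21 + 20*21) = (R + f) + (-6 - 60 + 42 + 420) = (R + f) + 396 = 396 + R + f)
((s(338, -345) - 1*155477) - 98165) + 1/(-269101 + 302436) = (((396 - 345 + 338) - 1*155477) - 98165) + 1/(-269101 + 302436) = ((389 - 155477) - 98165) + 1/33335 = (-155088 - 98165) + 1/33335 = -253253 + 1/33335 = -8442188754/33335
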